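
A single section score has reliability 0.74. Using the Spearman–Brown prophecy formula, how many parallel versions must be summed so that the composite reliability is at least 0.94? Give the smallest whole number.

6

k ≥ ρ*(1−ρ₁)/(ρ₁(1−ρ*)) = 0.94·0.26 / (0.74·0.06) = 5.505.
Smallest integer k = 6.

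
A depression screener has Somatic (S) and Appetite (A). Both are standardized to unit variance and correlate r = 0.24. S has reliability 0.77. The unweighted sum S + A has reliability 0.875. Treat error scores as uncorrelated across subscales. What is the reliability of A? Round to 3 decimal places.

Var(S+A) = 2 + 2·0.24 = 2.480.
True-score variance = ρ_S + ρ_A + 2·0.24, so 0.875 = (0.77 + ρ_A + 0.48) / 2.480.
ρ_A = 0.875·2.480 − 0.77 − 0.48 = 0.920.

0.920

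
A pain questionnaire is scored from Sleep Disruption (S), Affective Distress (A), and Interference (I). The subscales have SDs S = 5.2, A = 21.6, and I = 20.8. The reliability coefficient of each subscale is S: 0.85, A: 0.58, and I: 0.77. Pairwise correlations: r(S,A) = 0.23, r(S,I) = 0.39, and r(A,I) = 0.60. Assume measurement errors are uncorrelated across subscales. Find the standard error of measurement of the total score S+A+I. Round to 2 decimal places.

Var(total) = 926.24 + 675.168 = 1601.41.
True-score variance = 626.722 + 675.168 = 1301.89, so reliability = 0.8130.
Error variance = 1601.41 − 1301.89 = 299.518; SEM = √299.518 = 17.31.

17.31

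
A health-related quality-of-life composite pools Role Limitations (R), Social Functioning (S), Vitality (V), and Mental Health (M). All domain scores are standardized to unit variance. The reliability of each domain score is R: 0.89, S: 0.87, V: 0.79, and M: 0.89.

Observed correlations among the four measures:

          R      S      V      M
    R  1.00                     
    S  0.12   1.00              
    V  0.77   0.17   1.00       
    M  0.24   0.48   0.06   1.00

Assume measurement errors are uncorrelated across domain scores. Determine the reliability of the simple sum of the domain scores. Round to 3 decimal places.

0.927

Var(R+S+V+M) = 4 + 2·[0.12 + 0.77 + 0.24 + 0.17 + 0.48 + 0.06] = 4 + 3.68 = 7.68.
Under uncorrelated errors the observed covariances equal the true-score covariances, so only the own-variance terms attenuate.
True-score variance = [0.89 + 0.87 + 0.79 + 0.89] + 3.68 = 3.44 + 3.68 = 7.12.
Reliability = 7.12 / 7.68 = 0.927.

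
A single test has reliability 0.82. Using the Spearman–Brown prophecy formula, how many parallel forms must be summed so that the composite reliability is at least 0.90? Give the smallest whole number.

k ≥ ρ*(1−ρ₁)/(ρ₁(1−ρ*)) = 0.90·0.18 / (0.82·0.10) = 1.976.
Smallest integer k = 2.

2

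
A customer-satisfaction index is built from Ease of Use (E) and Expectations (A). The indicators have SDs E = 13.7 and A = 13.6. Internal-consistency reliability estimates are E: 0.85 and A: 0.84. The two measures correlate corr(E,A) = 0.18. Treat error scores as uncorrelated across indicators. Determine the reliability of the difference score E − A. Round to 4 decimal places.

0.8110

Var(E−A) = 13.7² + 13.6² − 2·13.7·13.6·0.18 = 372.65 − 67.0752 = 305.575.
Because errors are independent across components, Cov(Tᵢ,Tⱼ) = Cov(Xᵢ,Xⱼ); the off-diagonal part of the true-score variance is the same as above.
True-score variance = [13.7²·0.85 + 13.6²·0.84] − 67.0752 = 314.903 − 67.0752 = 247.828.
Reliability = 247.828 / 305.575 = 0.8110.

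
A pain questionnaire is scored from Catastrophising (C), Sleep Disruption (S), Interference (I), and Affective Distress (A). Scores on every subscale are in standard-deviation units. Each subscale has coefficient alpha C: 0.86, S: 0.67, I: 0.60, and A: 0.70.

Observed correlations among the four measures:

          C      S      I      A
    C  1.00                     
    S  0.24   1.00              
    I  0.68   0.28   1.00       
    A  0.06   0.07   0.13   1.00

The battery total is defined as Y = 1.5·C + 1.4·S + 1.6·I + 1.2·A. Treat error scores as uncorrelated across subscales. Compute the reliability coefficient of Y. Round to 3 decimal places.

0.835

Var(Y) = 1.5² + 1.4² + 1.6² + 1.2² + 2·[2.1·0.24 + 2.4·0.68 + 1.8·0.06 + 2.24·0.28 + 1.68·0.07 + 1.92·0.13] = 8.21 + 6.4768 = 14.6868.
Because errors are independent across components, Cov(Tᵢ,Tⱼ) = Cov(Xᵢ,Xⱼ); the off-diagonal part of the true-score variance is the same as above.
True-score variance = [1.5²·0.86 + 1.4²·0.67 + 1.6²·0.60 + 1.2²·0.70] + 6.4768 = 5.7922 + 6.4768 = 12.269.
Reliability = 12.269 / 14.6868 = 0.835.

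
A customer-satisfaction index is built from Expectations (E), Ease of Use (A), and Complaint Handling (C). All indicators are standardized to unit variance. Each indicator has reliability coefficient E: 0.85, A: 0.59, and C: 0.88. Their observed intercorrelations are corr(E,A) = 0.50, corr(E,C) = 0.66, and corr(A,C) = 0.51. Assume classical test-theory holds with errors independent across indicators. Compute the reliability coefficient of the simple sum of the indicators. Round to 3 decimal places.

0.893

Var(E+A+C) = 3 + 2·[0.50 + 0.66 + 0.51] = 3 + 3.34 = 6.34.
Under uncorrelated errors the observed covariances equal the true-score covariances, so only the own-variance terms attenuate.
True-score variance = [0.85 + 0.59 + 0.88] + 3.34 = 2.32 + 3.34 = 5.66.
Reliability = 5.66 / 6.34 = 0.893.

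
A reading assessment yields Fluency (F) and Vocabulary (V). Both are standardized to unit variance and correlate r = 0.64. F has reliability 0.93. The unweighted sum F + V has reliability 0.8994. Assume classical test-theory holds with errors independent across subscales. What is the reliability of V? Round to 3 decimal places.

Var(F+V) = 2 + 2·0.64 = 3.280.
True-score variance = ρ_F + ρ_V + 2·0.64, so 0.8994 = (0.93 + ρ_V + 1.28) / 3.280.
ρ_V = 0.8994·3.280 − 0.93 − 1.28 = 0.740.

0.740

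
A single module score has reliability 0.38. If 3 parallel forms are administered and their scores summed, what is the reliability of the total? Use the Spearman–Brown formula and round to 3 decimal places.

ρ_k = kρ / (1 + (k−1)ρ) = 3·0.38 / (1 + 2·0.38) = 1.140 / 1.760 = 0.648.

0.648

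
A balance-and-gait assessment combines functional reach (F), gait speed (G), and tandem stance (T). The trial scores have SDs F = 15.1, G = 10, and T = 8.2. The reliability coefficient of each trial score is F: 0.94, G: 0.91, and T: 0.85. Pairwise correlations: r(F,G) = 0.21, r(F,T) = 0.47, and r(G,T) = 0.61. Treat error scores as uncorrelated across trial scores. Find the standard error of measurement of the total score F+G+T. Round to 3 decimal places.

5.724

Var(total) = 395.25 + 279.851 = 675.101.
True-score variance = 362.483 + 279.851 = 642.334, so reliability = 0.9515.
Error variance = 675.101 − 642.334 = 32.7666; SEM = √32.7666 = 5.724.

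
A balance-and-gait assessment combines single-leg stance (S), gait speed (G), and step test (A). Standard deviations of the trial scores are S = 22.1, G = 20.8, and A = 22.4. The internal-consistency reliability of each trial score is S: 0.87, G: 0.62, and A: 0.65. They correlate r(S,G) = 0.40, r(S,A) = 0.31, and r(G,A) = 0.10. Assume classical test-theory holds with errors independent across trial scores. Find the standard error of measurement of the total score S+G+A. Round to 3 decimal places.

Var(total) = 1422.81 + 767.853 = 2190.66.
True-score variance = 1019.3 + 767.853 = 1787.15, so reliability = 0.8158.
Error variance = 2190.66 − 1787.15 = 403.512; SEM = √403.512 = 20.088.

20.088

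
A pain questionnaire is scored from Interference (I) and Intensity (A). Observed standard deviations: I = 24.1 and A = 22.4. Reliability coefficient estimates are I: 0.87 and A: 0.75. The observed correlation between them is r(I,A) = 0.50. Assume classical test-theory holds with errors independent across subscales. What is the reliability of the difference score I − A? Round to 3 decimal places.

0.630

Var(I−A) = 24.1² + 22.4² − 2·24.1·22.4·0.50 = 1082.57 − 539.84 = 542.73.
Because errors are independent across components, Cov(Tᵢ,Tⱼ) = Cov(Xᵢ,Xⱼ); the off-diagonal part of the true-score variance is the same as above.
True-score variance = [24.1²·0.87 + 22.4²·0.75] − 539.84 = 881.625 − 539.84 = 341.785.
Reliability = 341.785 / 542.73 = 0.630.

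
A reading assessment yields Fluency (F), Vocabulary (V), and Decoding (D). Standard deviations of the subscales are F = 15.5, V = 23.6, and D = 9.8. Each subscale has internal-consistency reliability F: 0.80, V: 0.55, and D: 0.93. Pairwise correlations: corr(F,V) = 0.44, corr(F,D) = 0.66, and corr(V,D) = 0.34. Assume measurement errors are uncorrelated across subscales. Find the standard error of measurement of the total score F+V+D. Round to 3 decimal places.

17.476

Var(total) = 893.25 + 679.682 = 1572.93.
True-score variance = 587.845 + 679.682 = 1267.53, so reliability = 0.8058.
Error variance = 1572.93 − 1267.53 = 305.405; SEM = √305.405 = 17.476.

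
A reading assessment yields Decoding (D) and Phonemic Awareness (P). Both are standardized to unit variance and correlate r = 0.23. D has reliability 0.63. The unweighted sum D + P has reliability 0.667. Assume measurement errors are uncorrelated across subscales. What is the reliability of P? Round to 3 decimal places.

Var(D+P) = 2 + 2·0.23 = 2.460.
True-score variance = ρ_D + ρ_P + 2·0.23, so 0.667 = (0.63 + ρ_P + 0.46) / 2.460.
ρ_P = 0.667·2.460 − 0.63 − 0.46 = 0.551.

0.551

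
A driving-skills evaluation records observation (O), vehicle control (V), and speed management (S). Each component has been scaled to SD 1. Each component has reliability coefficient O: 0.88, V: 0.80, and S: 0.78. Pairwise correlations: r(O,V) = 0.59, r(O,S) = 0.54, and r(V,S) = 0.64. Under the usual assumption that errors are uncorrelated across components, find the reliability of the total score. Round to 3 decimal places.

0.917

Var(O+V+S) = 3 + 2·[0.59 + 0.54 + 0.64] = 3 + 3.54 = 6.54.
With uncorrelated errors the cross-covariances are all true-score covariance, so they carry over unchanged; only the diagonal terms shrink to ρᵢσᵢ².
True-score variance = [0.88 + 0.80 + 0.78] + 3.54 = 2.46 + 3.54 = 6.
Reliability = 6 / 6.54 = 0.917.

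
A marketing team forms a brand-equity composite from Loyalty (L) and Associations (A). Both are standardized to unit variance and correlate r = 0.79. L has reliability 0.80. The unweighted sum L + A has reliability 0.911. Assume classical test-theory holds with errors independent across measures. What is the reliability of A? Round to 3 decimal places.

Var(L+A) = 2 + 2·0.79 = 3.580.
True-score variance = ρ_L + ρ_A + 2·0.79, so 0.911 = (0.80 + ρ_A + 1.58) / 3.580.
ρ_A = 0.911·3.580 − 0.80 − 1.58 = 0.881.

0.881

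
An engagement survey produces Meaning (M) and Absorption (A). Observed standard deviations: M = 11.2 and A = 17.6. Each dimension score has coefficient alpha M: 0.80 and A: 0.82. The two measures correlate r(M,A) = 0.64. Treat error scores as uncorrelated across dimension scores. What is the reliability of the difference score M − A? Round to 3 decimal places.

0.558

Var(M−A) = 11.2² + 17.6² − 2·11.2·17.6·0.64 = 435.2 − 252.314 = 182.886.
Because errors are independent across components, Cov(Tᵢ,Tⱼ) = Cov(Xᵢ,Xⱼ); the off-diagonal part of the true-score variance is the same as above.
True-score variance = [11.2²·0.80 + 17.6²·0.82] − 252.314 = 354.355 − 252.314 = 102.042.
Reliability = 102.042 / 182.886 = 0.558.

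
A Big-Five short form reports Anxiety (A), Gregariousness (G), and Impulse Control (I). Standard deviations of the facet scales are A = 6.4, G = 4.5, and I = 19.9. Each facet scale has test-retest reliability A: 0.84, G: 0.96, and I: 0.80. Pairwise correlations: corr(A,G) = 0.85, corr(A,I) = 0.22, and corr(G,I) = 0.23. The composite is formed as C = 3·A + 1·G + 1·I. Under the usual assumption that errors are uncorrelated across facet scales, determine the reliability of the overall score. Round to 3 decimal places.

0.878

Var(C) = 3²·6.4² + 4.5² + 19.9² + 2·[3·6.4·4.5·0.85 + 3·6.4·19.9·0.22 + 4.5·19.9·0.23] = 784.9 + 356.188 = 1141.09.
Because errors are independent across components, Cov(Tᵢ,Tⱼ) = Cov(Xᵢ,Xⱼ); the off-diagonal part of the true-score variance is the same as above.
True-score variance = [3²·6.4²·0.84 + 4.5²·0.96 + 19.9²·0.80] + 356.188 = 645.906 + 356.188 = 1002.09.
Reliability = 1002.09 / 1141.09 = 0.878.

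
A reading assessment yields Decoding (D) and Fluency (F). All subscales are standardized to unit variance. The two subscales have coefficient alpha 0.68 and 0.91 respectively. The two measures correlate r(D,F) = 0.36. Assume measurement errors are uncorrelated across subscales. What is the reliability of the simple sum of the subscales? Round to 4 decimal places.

Var(D+F) = 2 + 2·[0.36] = 2 + 0.72 = 2.72.
Because errors are independent across components, Cov(Tᵢ,Tⱼ) = Cov(Xᵢ,Xⱼ); the off-diagonal part of the true-score variance is the same as above.
True-score variance = [0.68 + 0.91] + 0.72 = 1.59 + 0.72 = 2.31.
Reliability = 2.31 / 2.72 = 0.8493.

0.8493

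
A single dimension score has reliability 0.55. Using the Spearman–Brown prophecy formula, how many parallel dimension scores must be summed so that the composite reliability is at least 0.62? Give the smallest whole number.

k ≥ ρ*(1−ρ₁)/(ρ₁(1−ρ*)) = 0.62·0.45 / (0.55·0.38) = 1.335.
Smallest integer k = 2.

2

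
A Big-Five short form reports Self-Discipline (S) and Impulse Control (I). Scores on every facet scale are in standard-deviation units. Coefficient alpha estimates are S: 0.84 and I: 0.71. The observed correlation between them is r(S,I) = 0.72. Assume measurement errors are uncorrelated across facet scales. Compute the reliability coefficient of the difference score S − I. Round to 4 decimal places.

Var(S−I) = 1 + 1 − 2·0.72 = 2 − 1.44 = 0.56.
With uncorrelated errors the cross-covariances are all true-score covariance, so they carry over unchanged; only the diagonal terms shrink to ρᵢσᵢ².
True-score variance = [0.84 + 0.71] − 1.44 = 1.55 − 1.44 = 0.11.
Reliability = 0.11 / 0.56 = 0.1964.

0.1964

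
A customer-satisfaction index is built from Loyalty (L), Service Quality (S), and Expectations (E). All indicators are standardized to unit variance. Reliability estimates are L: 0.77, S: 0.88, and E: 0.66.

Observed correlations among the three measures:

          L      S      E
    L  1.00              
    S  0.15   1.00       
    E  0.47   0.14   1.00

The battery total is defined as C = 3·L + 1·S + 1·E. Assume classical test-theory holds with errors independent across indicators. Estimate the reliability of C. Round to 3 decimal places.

Var(C) = 3² + 1 + 1 + 2·[3·0.15 + 3·0.47 + 0.14] = 11 + 4 = 15.
Because errors are independent across components, Cov(Tᵢ,Tⱼ) = Cov(Xᵢ,Xⱼ); the off-diagonal part of the true-score variance is the same as above.
True-score variance = [3²·0.77 + 0.88 + 0.66] + 4 = 8.47 + 4 = 12.47.
Reliability = 12.47 / 15 = 0.831.

0.831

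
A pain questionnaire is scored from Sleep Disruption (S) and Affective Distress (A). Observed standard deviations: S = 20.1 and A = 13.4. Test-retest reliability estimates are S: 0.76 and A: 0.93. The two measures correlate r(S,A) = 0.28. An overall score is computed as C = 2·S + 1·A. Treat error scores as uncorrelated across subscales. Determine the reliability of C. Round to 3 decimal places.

0.809

Var(C) = 2²·20.1² + 13.4² + 2·[2·20.1·13.4·0.28] = 1795.6 + 301.661 = 2097.26.
Under uncorrelated errors the observed covariances equal the true-score covariances, so only the own-variance terms attenuate.
True-score variance = [2²·20.1²·0.76 + 13.4²·0.93] + 301.661 = 1395.18 + 301.661 = 1696.84.
Reliability = 1696.84 / 2097.26 = 0.809.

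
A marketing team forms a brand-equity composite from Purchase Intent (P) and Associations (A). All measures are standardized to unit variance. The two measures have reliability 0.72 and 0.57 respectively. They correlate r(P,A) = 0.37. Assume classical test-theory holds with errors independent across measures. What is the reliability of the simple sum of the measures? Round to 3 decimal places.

Var(P+A) = 2 + 2·[0.37] = 2 + 0.74 = 2.74.
Under uncorrelated errors the observed covariances equal the true-score covariances, so only the own-variance terms attenuate.
True-score variance = [0.72 + 0.57] + 0.74 = 1.29 + 0.74 = 2.03.
Reliability = 2.03 / 2.74 = 0.741.

0.741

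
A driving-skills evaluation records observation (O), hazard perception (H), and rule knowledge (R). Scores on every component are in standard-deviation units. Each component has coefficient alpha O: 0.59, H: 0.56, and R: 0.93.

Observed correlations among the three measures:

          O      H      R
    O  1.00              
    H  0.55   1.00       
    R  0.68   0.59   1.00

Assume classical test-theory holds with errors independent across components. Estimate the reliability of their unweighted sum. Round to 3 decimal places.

0.861

Var(O+H+R) = 3 + 2·[0.55 + 0.68 + 0.59] = 3 + 3.64 = 6.64.
Because errors are independent across components, Cov(Tᵢ,Tⱼ) = Cov(Xᵢ,Xⱼ); the off-diagonal part of the true-score variance is the same as above.
True-score variance = [0.59 + 0.56 + 0.93] + 3.64 = 2.08 + 3.64 = 5.72.
Reliability = 5.72 / 6.64 = 0.861.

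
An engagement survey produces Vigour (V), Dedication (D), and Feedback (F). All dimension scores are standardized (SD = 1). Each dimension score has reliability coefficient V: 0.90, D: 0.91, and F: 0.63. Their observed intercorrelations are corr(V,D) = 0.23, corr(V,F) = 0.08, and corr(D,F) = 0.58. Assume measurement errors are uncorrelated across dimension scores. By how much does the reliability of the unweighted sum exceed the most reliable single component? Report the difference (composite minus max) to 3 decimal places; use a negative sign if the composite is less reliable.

Var(sum) = 3 + 1.78 = 4.78; true-score variance = 2.44 + 1.78 = 4.22; composite reliability = 0.8828.
Max component reliability = 0.9100.
Difference = 0.8828 − 0.9100 = -0.027.

-0.027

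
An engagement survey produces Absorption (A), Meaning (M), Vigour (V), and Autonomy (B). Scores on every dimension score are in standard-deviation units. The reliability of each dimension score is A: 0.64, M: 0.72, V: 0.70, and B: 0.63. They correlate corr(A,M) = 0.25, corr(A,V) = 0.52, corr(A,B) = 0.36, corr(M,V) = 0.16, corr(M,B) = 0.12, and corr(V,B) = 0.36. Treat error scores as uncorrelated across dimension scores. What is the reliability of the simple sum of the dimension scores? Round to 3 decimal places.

Var(A+M+V+B) = 4 + 2·[0.25 + 0.52 + 0.36 + 0.16 + 0.12 + 0.36] = 4 + 3.54 = 7.54.
With uncorrelated errors the cross-covariances are all true-score covariance, so they carry over unchanged; only the diagonal terms shrink to ρᵢσᵢ².
True-score variance = [0.64 + 0.72 + 0.70 + 0.63] + 3.54 = 2.69 + 3.54 = 6.23.
Reliability = 6.23 / 7.54 = 0.826.

0.826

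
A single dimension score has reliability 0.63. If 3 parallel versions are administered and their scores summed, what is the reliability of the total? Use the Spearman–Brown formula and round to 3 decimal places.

0.836

ρ_k = kρ / (1 + (k−1)ρ) = 3·0.63 / (1 + 2·0.63) = 1.890 / 2.260 = 0.836.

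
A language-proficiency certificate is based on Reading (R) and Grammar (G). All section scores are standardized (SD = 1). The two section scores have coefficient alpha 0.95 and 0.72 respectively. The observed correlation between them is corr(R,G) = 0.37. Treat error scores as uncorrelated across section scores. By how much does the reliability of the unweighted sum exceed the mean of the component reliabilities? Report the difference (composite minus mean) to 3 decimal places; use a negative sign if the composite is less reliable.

0.045

Var(sum) = 2 + 0.74 = 2.74; true-score variance = 1.67 + 0.74 = 2.41; composite reliability = 0.8796.
Mean component reliability = 0.8350.
Difference = 0.8796 − 0.8350 = 0.045.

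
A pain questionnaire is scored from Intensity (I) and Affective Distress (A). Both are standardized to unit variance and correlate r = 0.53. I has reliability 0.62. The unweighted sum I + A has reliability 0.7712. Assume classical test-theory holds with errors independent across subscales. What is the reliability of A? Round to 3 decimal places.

0.680

Var(I+A) = 2 + 2·0.53 = 3.060.
True-score variance = ρ_I + ρ_A + 2·0.53, so 0.7712 = (0.62 + ρ_A + 1.06) / 3.060.
ρ_A = 0.7712·3.060 − 0.62 − 1.06 = 0.680.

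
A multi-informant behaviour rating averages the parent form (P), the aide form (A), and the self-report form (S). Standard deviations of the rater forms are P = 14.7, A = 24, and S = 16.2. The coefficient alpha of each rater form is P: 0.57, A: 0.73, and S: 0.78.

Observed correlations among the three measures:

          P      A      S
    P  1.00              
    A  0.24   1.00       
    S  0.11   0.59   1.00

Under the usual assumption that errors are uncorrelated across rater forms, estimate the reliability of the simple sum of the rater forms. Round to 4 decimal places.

Var(P+A+S) = 14.7² + 24² + 16.2² + 2·[14.7·24·0.24 + 14.7·16.2·0.11 + 24·16.2·0.59] = 1054.53 + 680.519 = 1735.05.
Because errors are independent across components, Cov(Tᵢ,Tⱼ) = Cov(Xᵢ,Xⱼ); the off-diagonal part of the true-score variance is the same as above.
True-score variance = [14.7²·0.57 + 24²·0.73 + 16.2²·0.78] + 680.519 = 748.355 + 680.519 = 1428.87.
Reliability = 1428.87 / 1735.05 = 0.8235.

0.8235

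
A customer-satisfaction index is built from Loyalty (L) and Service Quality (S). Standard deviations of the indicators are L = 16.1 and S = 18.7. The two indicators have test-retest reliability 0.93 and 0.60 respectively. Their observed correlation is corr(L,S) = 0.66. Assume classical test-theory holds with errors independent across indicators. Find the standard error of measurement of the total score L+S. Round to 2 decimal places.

Var(total) = 608.9 + 397.412 = 1006.31.
True-score variance = 450.879 + 397.412 = 848.292, so reliability = 0.8430.
Error variance = 1006.31 − 848.292 = 158.021; SEM = √158.021 = 12.57.

12.57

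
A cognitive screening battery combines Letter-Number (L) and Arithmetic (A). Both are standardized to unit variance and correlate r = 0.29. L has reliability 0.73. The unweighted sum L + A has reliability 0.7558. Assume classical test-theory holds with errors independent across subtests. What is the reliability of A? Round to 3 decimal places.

Var(L+A) = 2 + 2·0.29 = 2.580.
True-score variance = ρ_L + ρ_A + 2·0.29, so 0.7558 = (0.73 + ρ_A + 0.58) / 2.580.
ρ_A = 0.7558·2.580 − 0.73 − 0.58 = 0.640.

0.640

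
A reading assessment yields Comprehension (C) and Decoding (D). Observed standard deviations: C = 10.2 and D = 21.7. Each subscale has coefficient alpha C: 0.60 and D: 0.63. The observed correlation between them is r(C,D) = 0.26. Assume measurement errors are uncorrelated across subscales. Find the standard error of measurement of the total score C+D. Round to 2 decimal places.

Var(total) = 574.93 + 115.097 = 690.027.
True-score variance = 359.085 + 115.097 = 474.181, so reliability = 0.6872.
Error variance = 690.027 − 474.181 = 215.845; SEM = √215.845 = 14.69.

14.69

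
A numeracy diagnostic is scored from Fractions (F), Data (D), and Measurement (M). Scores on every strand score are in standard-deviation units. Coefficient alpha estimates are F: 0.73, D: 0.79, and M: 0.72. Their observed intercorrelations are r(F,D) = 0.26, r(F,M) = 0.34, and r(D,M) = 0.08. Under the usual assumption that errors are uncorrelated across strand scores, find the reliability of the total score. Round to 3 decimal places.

0.826

Var(F+D+M) = 3 + 2·[0.26 + 0.34 + 0.08] = 3 + 1.36 = 4.36.
Because errors are independent across components, Cov(Tᵢ,Tⱼ) = Cov(Xᵢ,Xⱼ); the off-diagonal part of the true-score variance is the same as above.
True-score variance = [0.73 + 0.79 + 0.72] + 1.36 = 2.24 + 1.36 = 3.6.
Reliability = 3.6 / 4.36 = 0.826.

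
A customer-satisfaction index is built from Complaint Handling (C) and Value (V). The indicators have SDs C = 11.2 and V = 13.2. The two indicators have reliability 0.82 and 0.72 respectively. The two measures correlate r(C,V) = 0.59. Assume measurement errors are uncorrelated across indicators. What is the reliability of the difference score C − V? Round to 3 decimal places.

0.430

Var(C−V) = 11.2² + 13.2² − 2·11.2·13.2·0.59 = 299.68 − 174.451 = 125.229.
With uncorrelated errors the cross-covariances are all true-score covariance, so they carry over unchanged; only the diagonal terms shrink to ρᵢσᵢ².
True-score variance = [11.2²·0.82 + 13.2²·0.72] − 174.451 = 228.314 − 174.451 = 53.8624.
Reliability = 53.8624 / 125.229 = 0.430.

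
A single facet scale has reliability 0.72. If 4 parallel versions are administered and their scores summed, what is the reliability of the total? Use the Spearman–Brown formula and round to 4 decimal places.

ρ_k = kρ / (1 + (k−1)ρ) = 4·0.72 / (1 + 3·0.72) = 2.880 / 3.160 = 0.9114.

0.9114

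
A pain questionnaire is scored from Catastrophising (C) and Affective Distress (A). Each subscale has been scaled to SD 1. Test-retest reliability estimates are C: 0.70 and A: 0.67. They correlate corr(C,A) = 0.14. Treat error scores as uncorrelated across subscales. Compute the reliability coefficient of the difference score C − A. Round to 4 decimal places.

Var(C−A) = 1 + 1 − 2·0.14 = 2 − 0.28 = 1.72.
Because errors are independent across components, Cov(Tᵢ,Tⱼ) = Cov(Xᵢ,Xⱼ); the off-diagonal part of the true-score variance is the same as above.
True-score variance = [0.70 + 0.67] − 0.28 = 1.37 − 0.28 = 1.09.
Reliability = 1.09 / 1.72 = 0.6337.

0.6337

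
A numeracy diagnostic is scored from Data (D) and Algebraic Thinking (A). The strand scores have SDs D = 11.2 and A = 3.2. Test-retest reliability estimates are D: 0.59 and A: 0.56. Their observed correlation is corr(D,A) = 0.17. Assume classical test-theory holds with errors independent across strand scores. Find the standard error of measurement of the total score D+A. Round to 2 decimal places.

Var(total) = 135.68 + 12.1856 = 147.866.
True-score variance = 79.744 + 12.1856 = 91.9296, so reliability = 0.6217.
Error variance = 147.866 − 91.9296 = 55.936; SEM = √55.936 = 7.48.

7.48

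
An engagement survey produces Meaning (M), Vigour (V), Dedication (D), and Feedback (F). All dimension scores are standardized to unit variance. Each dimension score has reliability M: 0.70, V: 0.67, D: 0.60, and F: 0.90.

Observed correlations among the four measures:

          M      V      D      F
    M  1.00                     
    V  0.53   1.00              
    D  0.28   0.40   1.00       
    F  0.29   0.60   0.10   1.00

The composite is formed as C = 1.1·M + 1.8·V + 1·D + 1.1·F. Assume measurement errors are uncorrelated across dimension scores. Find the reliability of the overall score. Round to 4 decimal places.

Var(C) = 1.1² + 1.8² + 1 + 1.1² + 2·[1.98·0.53 + 1.1·0.28 + 1.21·0.29 + 1.8·0.40 + 1.98·0.60 + 1.1·0.10] = 6.66 + 7.4526 = 14.1126.
Because errors are independent across components, Cov(Tᵢ,Tⱼ) = Cov(Xᵢ,Xⱼ); the off-diagonal part of the true-score variance is the same as above.
True-score variance = [1.1²·0.70 + 1.8²·0.67 + 0.60 + 1.1²·0.90] + 7.4526 = 4.7068 + 7.4526 = 12.1594.
Reliability = 12.1594 / 14.1126 = 0.8616.

0.8616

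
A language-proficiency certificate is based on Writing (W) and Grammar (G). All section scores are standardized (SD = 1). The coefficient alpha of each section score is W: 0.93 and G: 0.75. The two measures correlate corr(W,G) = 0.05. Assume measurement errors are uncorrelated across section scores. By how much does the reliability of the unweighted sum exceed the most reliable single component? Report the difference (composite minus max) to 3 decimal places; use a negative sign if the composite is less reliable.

Var(sum) = 2 + 0.1 = 2.1; true-score variance = 1.68 + 0.1 = 1.78; composite reliability = 0.8476.
Max component reliability = 0.9300.
Difference = 0.8476 − 0.9300 = -0.082.

-0.082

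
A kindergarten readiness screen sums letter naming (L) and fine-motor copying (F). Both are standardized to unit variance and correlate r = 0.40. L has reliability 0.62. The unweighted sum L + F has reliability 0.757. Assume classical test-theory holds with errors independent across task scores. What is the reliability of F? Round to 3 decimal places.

Var(L+F) = 2 + 2·0.40 = 2.800.
True-score variance = ρ_L + ρ_F + 2·0.40, so 0.757 = (0.62 + ρ_F + 0.80) / 2.800.
ρ_F = 0.757·2.800 − 0.62 − 0.80 = 0.700.

0.700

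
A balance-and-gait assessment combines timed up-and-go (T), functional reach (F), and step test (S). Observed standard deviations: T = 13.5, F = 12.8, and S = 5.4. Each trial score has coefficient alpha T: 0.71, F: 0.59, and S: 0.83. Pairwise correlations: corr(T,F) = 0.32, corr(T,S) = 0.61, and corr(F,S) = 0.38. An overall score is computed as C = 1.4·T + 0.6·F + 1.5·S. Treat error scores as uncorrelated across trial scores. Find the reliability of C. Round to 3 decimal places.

0.828

Var(C) = 1.4²·13.5² + 0.6²·12.8² + 1.5²·5.4² + 2·[0.84·13.5·12.8·0.32 + 2.1·13.5·5.4·0.61 + 0.9·12.8·5.4·0.38] = 481.802 + 326.945 = 808.748.
Because errors are independent across components, Cov(Tᵢ,Tⱼ) = Cov(Xᵢ,Xⱼ); the off-diagonal part of the true-score variance is the same as above.
True-score variance = [1.4²·13.5²·0.71 + 0.6²·12.8²·0.59 + 1.5²·5.4²·0.83] + 326.945 = 342.875 + 326.945 = 669.82.
Reliability = 669.82 / 808.748 = 0.828.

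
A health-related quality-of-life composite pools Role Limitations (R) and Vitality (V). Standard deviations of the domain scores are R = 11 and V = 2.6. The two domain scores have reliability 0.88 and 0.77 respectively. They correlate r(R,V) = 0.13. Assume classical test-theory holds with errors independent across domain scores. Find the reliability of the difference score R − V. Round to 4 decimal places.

Var(R−V) = 11² + 2.6² − 2·11·2.6·0.13 = 127.76 − 7.436 = 120.324.
With uncorrelated errors the cross-covariances are all true-score covariance, so they carry over unchanged; only the diagonal terms shrink to ρᵢσᵢ².
True-score variance = [11²·0.88 + 2.6²·0.77] − 7.436 = 111.685 − 7.436 = 104.249.
Reliability = 104.249 / 120.324 = 0.8664.

0.8664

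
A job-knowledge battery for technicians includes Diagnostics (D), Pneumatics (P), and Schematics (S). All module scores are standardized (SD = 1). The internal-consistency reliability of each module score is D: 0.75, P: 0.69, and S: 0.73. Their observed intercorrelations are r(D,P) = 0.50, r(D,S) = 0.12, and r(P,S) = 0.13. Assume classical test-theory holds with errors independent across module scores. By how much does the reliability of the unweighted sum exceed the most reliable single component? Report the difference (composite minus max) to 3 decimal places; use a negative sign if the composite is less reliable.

0.066

Var(sum) = 3 + 1.5 = 4.5; true-score variance = 2.17 + 1.5 = 3.67; composite reliability = 0.8156.
Max component reliability = 0.7500.
Difference = 0.8156 − 0.7500 = 0.066.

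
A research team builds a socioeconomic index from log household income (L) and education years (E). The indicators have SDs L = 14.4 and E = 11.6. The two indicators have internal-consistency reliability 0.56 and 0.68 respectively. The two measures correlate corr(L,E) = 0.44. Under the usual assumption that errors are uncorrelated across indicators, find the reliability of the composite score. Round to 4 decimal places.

Var(L+E) = 14.4² + 11.6² + 2·[14.4·11.6·0.44] = 341.92 + 146.995 = 488.915.
Because errors are independent across components, Cov(Tᵢ,Tⱼ) = Cov(Xᵢ,Xⱼ); the off-diagonal part of the true-score variance is the same as above.
True-score variance = [14.4²·0.56 + 11.6²·0.68] + 146.995 = 207.622 + 146.995 = 354.618.
Reliability = 354.618 / 488.915 = 0.7253.

0.7253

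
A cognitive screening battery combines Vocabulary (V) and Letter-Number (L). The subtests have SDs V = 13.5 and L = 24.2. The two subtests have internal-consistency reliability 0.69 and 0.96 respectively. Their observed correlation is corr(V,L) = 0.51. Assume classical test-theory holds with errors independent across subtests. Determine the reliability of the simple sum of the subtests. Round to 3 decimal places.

Var(V+L) = 13.5² + 24.2² + 2·[13.5·24.2·0.51] = 767.89 + 333.234 = 1101.12.
Because errors are independent across components, Cov(Tᵢ,Tⱼ) = Cov(Xᵢ,Xⱼ); the off-diagonal part of the true-score variance is the same as above.
True-score variance = [13.5²·0.69 + 24.2²·0.96] + 333.234 = 687.967 + 333.234 = 1021.2.
Reliability = 1021.2 / 1101.12 = 0.927.

0.927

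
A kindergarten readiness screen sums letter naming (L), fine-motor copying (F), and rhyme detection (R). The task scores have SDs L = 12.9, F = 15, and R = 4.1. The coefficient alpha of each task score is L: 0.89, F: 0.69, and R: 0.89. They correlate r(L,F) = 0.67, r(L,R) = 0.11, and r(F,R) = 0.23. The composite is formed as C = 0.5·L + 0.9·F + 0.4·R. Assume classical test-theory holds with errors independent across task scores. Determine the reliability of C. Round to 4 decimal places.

Var(C) = 0.5²·12.9² + 0.9²·15² + 0.4²·4.1² + 2·[0.45·12.9·15·0.67 + 0.2·12.9·4.1·0.11 + 0.36·15·4.1·0.23] = 226.542 + 129.192 = 355.734.
With uncorrelated errors the cross-covariances are all true-score covariance, so they carry over unchanged; only the diagonal terms shrink to ρᵢσᵢ².
True-score variance = [0.5²·12.9²·0.89 + 0.9²·15²·0.69 + 0.4²·4.1²·0.89] + 129.192 = 165.172 + 129.192 = 294.365.
Reliability = 294.365 / 355.734 = 0.8275.

0.8275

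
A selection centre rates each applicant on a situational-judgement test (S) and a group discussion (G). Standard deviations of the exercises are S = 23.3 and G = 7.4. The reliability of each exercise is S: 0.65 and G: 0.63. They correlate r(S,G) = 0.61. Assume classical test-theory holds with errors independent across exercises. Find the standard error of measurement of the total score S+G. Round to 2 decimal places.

14.50

Var(total) = 597.65 + 210.352 = 808.002.
True-score variance = 387.377 + 210.352 = 597.73, so reliability = 0.7398.
Error variance = 808.002 − 597.73 = 210.273; SEM = √210.273 = 14.50.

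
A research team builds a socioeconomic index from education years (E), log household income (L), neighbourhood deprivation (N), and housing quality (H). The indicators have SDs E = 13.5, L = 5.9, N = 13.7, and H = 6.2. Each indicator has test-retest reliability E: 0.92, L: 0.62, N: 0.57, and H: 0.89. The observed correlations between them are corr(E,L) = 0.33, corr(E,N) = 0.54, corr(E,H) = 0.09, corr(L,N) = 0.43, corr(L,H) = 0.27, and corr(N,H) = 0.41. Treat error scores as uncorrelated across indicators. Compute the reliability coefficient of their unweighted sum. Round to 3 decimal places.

Var(E+L+N+H) = 13.5² + 5.9² + 13.7² + 6.2² + 2·[13.5·5.9·0.33 + 13.5·13.7·0.54 + 13.5·6.2·0.09 + 5.9·13.7·0.43 + 5.9·6.2·0.27 + 13.7·6.2·0.41] = 443.19 + 426.299 = 869.489.
Because errors are independent across components, Cov(Tᵢ,Tⱼ) = Cov(Xᵢ,Xⱼ); the off-diagonal part of the true-score variance is the same as above.
True-score variance = [13.5²·0.92 + 5.9²·0.62 + 13.7²·0.57 + 6.2²·0.89] + 426.299 = 330.447 + 426.299 = 756.746.
Reliability = 756.746 / 869.489 = 0.870.

0.870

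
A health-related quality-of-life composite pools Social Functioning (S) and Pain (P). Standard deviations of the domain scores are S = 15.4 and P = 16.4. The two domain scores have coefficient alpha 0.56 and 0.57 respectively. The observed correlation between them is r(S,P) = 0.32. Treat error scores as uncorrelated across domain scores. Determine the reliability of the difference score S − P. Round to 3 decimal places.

Var(S−P) = 15.4² + 16.4² − 2·15.4·16.4·0.32 = 506.12 − 161.638 = 344.482.
With uncorrelated errors the cross-covariances are all true-score covariance, so they carry over unchanged; only the diagonal terms shrink to ρᵢσᵢ².
True-score variance = [15.4²·0.56 + 16.4²·0.57] − 161.638 = 286.117 − 161.638 = 124.478.
Reliability = 124.478 / 344.482 = 0.361.

0.361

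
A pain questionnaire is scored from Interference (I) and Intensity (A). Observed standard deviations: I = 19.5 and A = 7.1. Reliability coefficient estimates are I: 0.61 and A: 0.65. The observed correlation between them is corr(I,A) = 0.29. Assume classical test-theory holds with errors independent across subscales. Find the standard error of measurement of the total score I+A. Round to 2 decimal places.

Var(total) = 430.66 + 80.301 = 510.961.
True-score variance = 264.719 + 80.301 = 345.02, so reliability = 0.6752.
Error variance = 510.961 − 345.02 = 165.941; SEM = √165.941 = 12.88.

12.88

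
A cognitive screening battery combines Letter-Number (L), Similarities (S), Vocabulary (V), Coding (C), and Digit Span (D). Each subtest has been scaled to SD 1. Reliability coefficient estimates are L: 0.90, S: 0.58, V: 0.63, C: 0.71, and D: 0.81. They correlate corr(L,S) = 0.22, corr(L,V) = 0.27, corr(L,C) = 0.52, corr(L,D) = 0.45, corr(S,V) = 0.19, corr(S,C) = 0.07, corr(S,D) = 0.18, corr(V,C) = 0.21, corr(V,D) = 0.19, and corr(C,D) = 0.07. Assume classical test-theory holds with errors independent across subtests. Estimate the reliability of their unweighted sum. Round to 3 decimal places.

0.859

Var(L+S+V+C+D) = 5 + 2·[0.22 + 0.27 + 0.52 + 0.45 + 0.19 + 0.07 + 0.18 + 0.21 + 0.19 + 0.07] = 5 + 4.74 = 9.74.
With uncorrelated errors the cross-covariances are all true-score covariance, so they carry over unchanged; only the diagonal terms shrink to ρᵢσᵢ².
True-score variance = [0.90 + 0.58 + 0.63 + 0.71 + 0.81] + 4.74 = 3.63 + 4.74 = 8.37.
Reliability = 8.37 / 9.74 = 0.859.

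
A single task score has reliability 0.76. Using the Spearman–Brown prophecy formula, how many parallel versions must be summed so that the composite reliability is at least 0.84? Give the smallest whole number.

k ≥ ρ*(1−ρ₁)/(ρ₁(1−ρ*)) = 0.84·0.24 / (0.76·0.16) = 1.658.
Smallest integer k = 2.

2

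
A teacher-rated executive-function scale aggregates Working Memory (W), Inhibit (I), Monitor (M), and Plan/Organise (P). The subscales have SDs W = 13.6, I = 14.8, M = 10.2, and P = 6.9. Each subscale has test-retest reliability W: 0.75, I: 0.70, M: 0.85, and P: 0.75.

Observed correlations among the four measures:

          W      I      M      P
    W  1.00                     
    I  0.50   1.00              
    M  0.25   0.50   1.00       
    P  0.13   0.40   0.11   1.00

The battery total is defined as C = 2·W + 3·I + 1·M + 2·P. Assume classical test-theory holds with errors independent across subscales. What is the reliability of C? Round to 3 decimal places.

0.845

Var(C) = 2²·13.6² + 3²·14.8² + 10.2² + 2²·6.9² + 2·[6·13.6·14.8·0.50 + 2·13.6·10.2·0.25 + 4·13.6·6.9·0.13 + 3·14.8·10.2·0.50 + 6·14.8·6.9·0.40 + 2·10.2·6.9·0.11] = 3005.68 + 2418.02 = 5423.7.
Because errors are independent across components, Cov(Tᵢ,Tⱼ) = Cov(Xᵢ,Xⱼ); the off-diagonal part of the true-score variance is the same as above.
True-score variance = [2²·13.6²·0.75 + 3²·14.8²·0.70 + 10.2²·0.85 + 2²·6.9²·0.75] + 2418.02 = 2166.1 + 2418.02 = 4584.11.
Reliability = 4584.11 / 5423.7 = 0.845.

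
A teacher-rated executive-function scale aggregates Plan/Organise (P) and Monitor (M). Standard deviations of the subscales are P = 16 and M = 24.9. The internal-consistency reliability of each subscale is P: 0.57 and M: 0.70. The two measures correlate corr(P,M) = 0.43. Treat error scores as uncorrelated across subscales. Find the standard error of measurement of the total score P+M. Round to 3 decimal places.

Var(total) = 876.01 + 342.624 = 1218.63.
True-score variance = 579.927 + 342.624 = 922.551, so reliability = 0.7570.
Error variance = 1218.63 − 922.551 = 296.083; SEM = √296.083 = 17.207.

17.207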